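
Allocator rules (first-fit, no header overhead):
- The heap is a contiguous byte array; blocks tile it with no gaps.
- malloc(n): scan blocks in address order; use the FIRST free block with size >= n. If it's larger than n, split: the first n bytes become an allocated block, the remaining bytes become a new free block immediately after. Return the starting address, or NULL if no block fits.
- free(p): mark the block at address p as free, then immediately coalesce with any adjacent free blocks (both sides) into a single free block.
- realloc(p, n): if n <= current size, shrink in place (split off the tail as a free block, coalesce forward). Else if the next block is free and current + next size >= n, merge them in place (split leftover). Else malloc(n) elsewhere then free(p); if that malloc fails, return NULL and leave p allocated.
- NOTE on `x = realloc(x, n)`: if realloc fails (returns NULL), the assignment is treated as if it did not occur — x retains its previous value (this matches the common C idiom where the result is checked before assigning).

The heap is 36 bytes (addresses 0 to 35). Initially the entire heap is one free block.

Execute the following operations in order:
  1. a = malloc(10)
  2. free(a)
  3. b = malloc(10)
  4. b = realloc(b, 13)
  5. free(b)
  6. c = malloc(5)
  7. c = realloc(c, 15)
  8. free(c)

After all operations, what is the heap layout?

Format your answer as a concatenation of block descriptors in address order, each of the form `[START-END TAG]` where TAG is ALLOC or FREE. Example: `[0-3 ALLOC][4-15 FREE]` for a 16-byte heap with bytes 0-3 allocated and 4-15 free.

Answer: [0-35 FREE]

Derivation:
Op 1: a = malloc(10) -> a = 0; heap: [0-9 ALLOC][10-35 FREE]
Op 2: free(a) -> (freed a); heap: [0-35 FREE]
Op 3: b = malloc(10) -> b = 0; heap: [0-9 ALLOC][10-35 FREE]
Op 4: b = realloc(b, 13) -> b = 0; heap: [0-12 ALLOC][13-35 FREE]
Op 5: free(b) -> (freed b); heap: [0-35 FREE]
Op 6: c = malloc(5) -> c = 0; heap: [0-4 ALLOC][5-35 FREE]
Op 7: c = realloc(c, 15) -> c = 0; heap: [0-14 ALLOC][15-35 FREE]
Op 8: free(c) -> (freed c); heap: [0-35 FREE]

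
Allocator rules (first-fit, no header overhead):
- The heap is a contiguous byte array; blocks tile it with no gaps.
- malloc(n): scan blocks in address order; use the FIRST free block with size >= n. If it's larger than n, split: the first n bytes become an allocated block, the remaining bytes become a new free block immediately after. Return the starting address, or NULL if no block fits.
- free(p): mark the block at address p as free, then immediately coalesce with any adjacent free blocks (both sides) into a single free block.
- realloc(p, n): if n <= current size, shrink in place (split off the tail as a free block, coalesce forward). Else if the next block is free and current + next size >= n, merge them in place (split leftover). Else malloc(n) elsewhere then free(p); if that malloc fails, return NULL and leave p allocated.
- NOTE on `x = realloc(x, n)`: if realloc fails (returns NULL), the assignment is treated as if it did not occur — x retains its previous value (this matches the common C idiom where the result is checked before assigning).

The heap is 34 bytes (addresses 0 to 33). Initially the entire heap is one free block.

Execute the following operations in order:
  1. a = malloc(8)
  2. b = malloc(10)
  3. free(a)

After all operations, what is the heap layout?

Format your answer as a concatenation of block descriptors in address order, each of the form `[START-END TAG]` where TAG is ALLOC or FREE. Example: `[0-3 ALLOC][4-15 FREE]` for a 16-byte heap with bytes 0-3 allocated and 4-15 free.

Op 1: a = malloc(8) -> a = 0; heap: [0-7 ALLOC][8-33 FREE]
Op 2: b = malloc(10) -> b = 8; heap: [0-7 ALLOC][8-17 ALLOC][18-33 FREE]
Op 3: free(a) -> (freed a); heap: [0-7 FREE][8-17 ALLOC][18-33 FREE]

Answer: [0-7 FREE][8-17 ALLOC][18-33 FREE]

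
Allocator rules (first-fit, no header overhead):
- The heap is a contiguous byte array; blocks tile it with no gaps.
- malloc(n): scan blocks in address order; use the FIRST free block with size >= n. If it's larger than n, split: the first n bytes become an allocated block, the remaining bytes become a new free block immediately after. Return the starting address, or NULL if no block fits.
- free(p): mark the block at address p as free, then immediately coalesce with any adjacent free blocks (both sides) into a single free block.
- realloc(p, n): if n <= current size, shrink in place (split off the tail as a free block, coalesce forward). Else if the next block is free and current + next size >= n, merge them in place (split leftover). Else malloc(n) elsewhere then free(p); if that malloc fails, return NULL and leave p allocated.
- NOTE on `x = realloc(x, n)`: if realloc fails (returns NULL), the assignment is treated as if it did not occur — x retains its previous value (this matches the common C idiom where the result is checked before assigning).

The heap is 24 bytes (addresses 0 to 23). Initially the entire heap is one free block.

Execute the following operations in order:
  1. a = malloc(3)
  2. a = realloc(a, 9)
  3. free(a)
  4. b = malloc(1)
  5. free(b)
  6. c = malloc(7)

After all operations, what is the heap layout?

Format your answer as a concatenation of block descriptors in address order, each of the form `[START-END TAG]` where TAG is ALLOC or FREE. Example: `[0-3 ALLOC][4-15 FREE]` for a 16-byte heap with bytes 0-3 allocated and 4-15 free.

Op 1: a = malloc(3) -> a = 0; heap: [0-2 ALLOC][3-23 FREE]
Op 2: a = realloc(a, 9) -> a = 0; heap: [0-8 ALLOC][9-23 FREE]
Op 3: free(a) -> (freed a); heap: [0-23 FREE]
Op 4: b = malloc(1) -> b = 0; heap: [0-0 ALLOC][1-23 FREE]
Op 5: free(b) -> (freed b); heap: [0-23 FREE]
Op 6: c = malloc(7) -> c = 0; heap: [0-6 ALLOC][7-23 FREE]

Answer: [0-6 ALLOC][7-23 FREE]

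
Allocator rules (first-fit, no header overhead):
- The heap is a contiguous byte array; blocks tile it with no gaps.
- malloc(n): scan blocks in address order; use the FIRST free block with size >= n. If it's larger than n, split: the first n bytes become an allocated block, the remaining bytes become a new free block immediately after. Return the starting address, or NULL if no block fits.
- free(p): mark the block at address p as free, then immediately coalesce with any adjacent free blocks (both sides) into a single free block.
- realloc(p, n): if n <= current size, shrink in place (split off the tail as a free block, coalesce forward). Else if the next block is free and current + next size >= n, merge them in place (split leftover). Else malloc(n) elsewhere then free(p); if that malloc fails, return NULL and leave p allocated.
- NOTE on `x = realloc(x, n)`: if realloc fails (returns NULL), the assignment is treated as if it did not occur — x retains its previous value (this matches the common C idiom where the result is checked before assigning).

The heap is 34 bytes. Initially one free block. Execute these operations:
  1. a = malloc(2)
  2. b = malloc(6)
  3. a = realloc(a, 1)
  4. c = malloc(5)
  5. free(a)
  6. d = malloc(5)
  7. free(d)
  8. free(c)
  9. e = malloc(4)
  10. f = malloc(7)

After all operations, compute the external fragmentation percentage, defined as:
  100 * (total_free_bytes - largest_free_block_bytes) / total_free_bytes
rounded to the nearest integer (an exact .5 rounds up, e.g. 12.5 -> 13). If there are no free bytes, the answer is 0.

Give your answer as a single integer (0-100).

Answer: 12

Derivation:
Op 1: a = malloc(2) -> a = 0; heap: [0-1 ALLOC][2-33 FREE]
Op 2: b = malloc(6) -> b = 2; heap: [0-1 ALLOC][2-7 ALLOC][8-33 FREE]
Op 3: a = realloc(a, 1) -> a = 0; heap: [0-0 ALLOC][1-1 FREE][2-7 ALLOC][8-33 FREE]
Op 4: c = malloc(5) -> c = 8; heap: [0-0 ALLOC][1-1 FREE][2-7 ALLOC][8-12 ALLOC][13-33 FREE]
Op 5: free(a) -> (freed a); heap: [0-1 FREE][2-7 ALLOC][8-12 ALLOC][13-33 FREE]
Op 6: d = malloc(5) -> d = 13; heap: [0-1 FREE][2-7 ALLOC][8-12 ALLOC][13-17 ALLOC][18-33 FREE]
Op 7: free(d) -> (freed d); heap: [0-1 FREE][2-7 ALLOC][8-12 ALLOC][13-33 FREE]
Op 8: free(c) -> (freed c); heap: [0-1 FREE][2-7 ALLOC][8-33 FREE]
Op 9: e = malloc(4) -> e = 8; heap: [0-1 FREE][2-7 ALLOC][8-11 ALLOC][12-33 FREE]
Op 10: f = malloc(7) -> f = 12; heap: [0-1 FREE][2-7 ALLOC][8-11 ALLOC][12-18 ALLOC][19-33 FREE]
Free blocks: [2 15] total_free=17 largest=15 -> 100*(17-15)/17 = 200/17 ≈ 11.765 -> rounds to 12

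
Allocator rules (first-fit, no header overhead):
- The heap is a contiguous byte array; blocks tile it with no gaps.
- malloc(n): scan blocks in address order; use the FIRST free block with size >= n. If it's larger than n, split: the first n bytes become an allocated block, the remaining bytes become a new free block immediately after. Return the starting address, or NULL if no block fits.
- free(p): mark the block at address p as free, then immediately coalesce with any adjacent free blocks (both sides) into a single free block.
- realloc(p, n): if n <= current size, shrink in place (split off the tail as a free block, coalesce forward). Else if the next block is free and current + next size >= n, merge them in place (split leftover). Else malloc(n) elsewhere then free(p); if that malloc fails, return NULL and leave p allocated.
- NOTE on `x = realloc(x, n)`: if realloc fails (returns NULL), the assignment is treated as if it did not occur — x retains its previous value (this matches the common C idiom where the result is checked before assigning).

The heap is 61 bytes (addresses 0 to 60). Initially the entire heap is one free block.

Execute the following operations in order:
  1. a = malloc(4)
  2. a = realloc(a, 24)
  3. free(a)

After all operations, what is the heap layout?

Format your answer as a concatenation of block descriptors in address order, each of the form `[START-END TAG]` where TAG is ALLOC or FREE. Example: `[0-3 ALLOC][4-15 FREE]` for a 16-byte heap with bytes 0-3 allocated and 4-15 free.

Op 1: a = malloc(4) -> a = 0; heap: [0-3 ALLOC][4-60 FREE]
Op 2: a = realloc(a, 24) -> a = 0; heap: [0-23 ALLOC][24-60 FREE]
Op 3: free(a) -> (freed a); heap: [0-60 FREE]

Answer: [0-60 FREE]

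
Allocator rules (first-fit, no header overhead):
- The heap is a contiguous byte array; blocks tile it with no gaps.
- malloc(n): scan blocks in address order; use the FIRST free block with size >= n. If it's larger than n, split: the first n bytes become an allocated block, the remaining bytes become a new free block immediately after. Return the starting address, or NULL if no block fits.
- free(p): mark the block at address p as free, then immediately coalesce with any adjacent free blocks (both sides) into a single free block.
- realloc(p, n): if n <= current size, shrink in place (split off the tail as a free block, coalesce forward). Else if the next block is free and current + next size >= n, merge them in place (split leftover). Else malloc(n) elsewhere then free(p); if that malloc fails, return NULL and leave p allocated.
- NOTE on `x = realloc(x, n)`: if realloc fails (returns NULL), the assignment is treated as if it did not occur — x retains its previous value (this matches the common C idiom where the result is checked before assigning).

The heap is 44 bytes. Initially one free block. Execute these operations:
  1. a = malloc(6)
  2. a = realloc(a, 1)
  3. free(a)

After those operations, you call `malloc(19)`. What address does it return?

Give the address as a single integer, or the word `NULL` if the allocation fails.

Op 1: a = malloc(6) -> a = 0; heap: [0-5 ALLOC][6-43 FREE]
Op 2: a = realloc(a, 1) -> a = 0; heap: [0-0 ALLOC][1-43 FREE]
Op 3: free(a) -> (freed a); heap: [0-43 FREE]
malloc(19): first-fit scan over [0-43 FREE] -> 0

Answer: 0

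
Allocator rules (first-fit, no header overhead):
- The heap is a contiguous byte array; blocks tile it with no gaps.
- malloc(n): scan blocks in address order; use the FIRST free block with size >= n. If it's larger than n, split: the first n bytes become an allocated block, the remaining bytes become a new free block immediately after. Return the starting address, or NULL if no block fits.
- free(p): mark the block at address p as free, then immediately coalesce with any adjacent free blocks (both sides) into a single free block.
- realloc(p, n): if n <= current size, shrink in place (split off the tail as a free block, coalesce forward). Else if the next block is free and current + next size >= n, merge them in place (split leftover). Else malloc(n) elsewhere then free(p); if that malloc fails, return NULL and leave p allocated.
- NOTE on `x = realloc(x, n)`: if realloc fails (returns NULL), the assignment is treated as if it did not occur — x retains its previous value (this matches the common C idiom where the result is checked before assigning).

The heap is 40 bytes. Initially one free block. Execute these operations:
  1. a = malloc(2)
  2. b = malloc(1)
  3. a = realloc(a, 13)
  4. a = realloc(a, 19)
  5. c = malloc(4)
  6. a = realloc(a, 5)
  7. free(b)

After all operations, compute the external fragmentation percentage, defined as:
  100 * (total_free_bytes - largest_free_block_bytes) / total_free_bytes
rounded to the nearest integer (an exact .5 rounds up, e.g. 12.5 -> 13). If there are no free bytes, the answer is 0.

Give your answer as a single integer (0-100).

Op 1: a = malloc(2) -> a = 0; heap: [0-1 ALLOC][2-39 FREE]
Op 2: b = malloc(1) -> b = 2; heap: [0-1 ALLOC][2-2 ALLOC][3-39 FREE]
Op 3: a = realloc(a, 13) -> a = 3; heap: [0-1 FREE][2-2 ALLOC][3-15 ALLOC][16-39 FREE]
Op 4: a = realloc(a, 19) -> a = 3; heap: [0-1 FREE][2-2 ALLOC][3-21 ALLOC][22-39 FREE]
Op 5: c = malloc(4) -> c = 22; heap: [0-1 FREE][2-2 ALLOC][3-21 ALLOC][22-25 ALLOC][26-39 FREE]
Op 6: a = realloc(a, 5) -> a = 3; heap: [0-1 FREE][2-2 ALLOC][3-7 ALLOC][8-21 FREE][22-25 ALLOC][26-39 FREE]
Op 7: free(b) -> (freed b); heap: [0-2 FREE][3-7 ALLOC][8-21 FREE][22-25 ALLOC][26-39 FREE]
Free blocks: [3 14 14] total_free=31 largest=14 -> 100*(31-14)/31 = 1700/31 ≈ 54.839 -> rounds to 55

Answer: 55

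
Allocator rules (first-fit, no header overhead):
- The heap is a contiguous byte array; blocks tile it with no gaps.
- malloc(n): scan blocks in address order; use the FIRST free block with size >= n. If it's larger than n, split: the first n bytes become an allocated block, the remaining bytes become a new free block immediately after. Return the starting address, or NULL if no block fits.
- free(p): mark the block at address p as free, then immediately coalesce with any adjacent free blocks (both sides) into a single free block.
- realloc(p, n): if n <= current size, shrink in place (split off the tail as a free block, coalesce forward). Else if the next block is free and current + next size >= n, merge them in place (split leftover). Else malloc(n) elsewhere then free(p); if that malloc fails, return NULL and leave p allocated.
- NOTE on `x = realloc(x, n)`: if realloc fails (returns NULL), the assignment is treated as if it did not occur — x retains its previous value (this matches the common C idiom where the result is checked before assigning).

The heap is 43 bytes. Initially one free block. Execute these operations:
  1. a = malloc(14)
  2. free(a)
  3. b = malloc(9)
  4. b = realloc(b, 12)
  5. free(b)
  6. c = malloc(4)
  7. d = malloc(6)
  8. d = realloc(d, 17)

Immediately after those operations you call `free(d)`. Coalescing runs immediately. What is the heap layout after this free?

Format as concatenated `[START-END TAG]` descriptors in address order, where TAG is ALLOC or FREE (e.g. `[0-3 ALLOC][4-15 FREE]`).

Answer: [0-3 ALLOC][4-42 FREE]

Derivation:
Op 1: a = malloc(14) -> a = 0; heap: [0-13 ALLOC][14-42 FREE]
Op 2: free(a) -> (freed a); heap: [0-42 FREE]
Op 3: b = malloc(9) -> b = 0; heap: [0-8 ALLOC][9-42 FREE]
Op 4: b = realloc(b, 12) -> b = 0; heap: [0-11 ALLOC][12-42 FREE]
Op 5: free(b) -> (freed b); heap: [0-42 FREE]
Op 6: c = malloc(4) -> c = 0; heap: [0-3 ALLOC][4-42 FREE]
Op 7: d = malloc(6) -> d = 4; heap: [0-3 ALLOC][4-9 ALLOC][10-42 FREE]
Op 8: d = realloc(d, 17) -> d = 4; heap: [0-3 ALLOC][4-20 ALLOC][21-42 FREE]
free(d): d = 4 -> block [4-20 ALLOC]; mark free, coalesce with adjacent free neighbors -> [0-3 ALLOC][4-42 FREE]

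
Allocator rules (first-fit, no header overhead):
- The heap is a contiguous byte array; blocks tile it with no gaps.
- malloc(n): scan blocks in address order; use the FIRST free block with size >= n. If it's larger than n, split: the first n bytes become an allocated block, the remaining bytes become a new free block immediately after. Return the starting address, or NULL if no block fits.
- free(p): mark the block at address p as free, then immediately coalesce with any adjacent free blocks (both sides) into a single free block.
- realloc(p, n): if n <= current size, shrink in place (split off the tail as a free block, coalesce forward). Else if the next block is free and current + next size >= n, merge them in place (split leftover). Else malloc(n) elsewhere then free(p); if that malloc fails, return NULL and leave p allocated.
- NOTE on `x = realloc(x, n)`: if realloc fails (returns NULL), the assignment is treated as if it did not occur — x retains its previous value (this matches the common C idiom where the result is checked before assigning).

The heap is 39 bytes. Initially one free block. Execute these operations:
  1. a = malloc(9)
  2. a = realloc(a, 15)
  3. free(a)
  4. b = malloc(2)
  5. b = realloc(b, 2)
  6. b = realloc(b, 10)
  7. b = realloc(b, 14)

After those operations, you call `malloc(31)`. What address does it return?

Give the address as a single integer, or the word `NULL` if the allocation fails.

Answer: NULL

Derivation:
Op 1: a = malloc(9) -> a = 0; heap: [0-8 ALLOC][9-38 FREE]
Op 2: a = realloc(a, 15) -> a = 0; heap: [0-14 ALLOC][15-38 FREE]
Op 3: free(a) -> (freed a); heap: [0-38 FREE]
Op 4: b = malloc(2) -> b = 0; heap: [0-1 ALLOC][2-38 FREE]
Op 5: b = realloc(b, 2) -> b = 0; heap: [0-1 ALLOC][2-38 FREE]
Op 6: b = realloc(b, 10) -> b = 0; heap: [0-9 ALLOC][10-38 FREE]
Op 7: b = realloc(b, 14) -> b = 0; heap: [0-13 ALLOC][14-38 FREE]
malloc(31): first-fit scan over [0-13 ALLOC][14-38 FREE] -> NULL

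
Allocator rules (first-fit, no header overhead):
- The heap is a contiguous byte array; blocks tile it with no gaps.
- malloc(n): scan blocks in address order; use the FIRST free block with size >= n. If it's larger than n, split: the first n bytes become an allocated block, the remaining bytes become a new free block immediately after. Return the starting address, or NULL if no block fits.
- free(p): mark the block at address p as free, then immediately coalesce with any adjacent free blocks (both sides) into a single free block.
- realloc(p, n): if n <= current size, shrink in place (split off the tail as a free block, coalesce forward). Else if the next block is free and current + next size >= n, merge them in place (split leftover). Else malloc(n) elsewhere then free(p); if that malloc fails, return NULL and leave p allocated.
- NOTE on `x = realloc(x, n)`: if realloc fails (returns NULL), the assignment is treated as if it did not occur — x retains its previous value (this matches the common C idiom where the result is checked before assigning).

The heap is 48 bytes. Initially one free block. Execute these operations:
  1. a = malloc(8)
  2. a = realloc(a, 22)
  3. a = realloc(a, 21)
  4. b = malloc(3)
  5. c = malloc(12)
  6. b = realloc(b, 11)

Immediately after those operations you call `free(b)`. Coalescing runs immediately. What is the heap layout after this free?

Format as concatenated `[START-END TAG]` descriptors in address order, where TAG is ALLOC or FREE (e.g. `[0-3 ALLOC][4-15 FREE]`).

Answer: [0-20 ALLOC][21-23 FREE][24-35 ALLOC][36-47 FREE]

Derivation:
Op 1: a = malloc(8) -> a = 0; heap: [0-7 ALLOC][8-47 FREE]
Op 2: a = realloc(a, 22) -> a = 0; heap: [0-21 ALLOC][22-47 FREE]
Op 3: a = realloc(a, 21) -> a = 0; heap: [0-20 ALLOC][21-47 FREE]
Op 4: b = malloc(3) -> b = 21; heap: [0-20 ALLOC][21-23 ALLOC][24-47 FREE]
Op 5: c = malloc(12) -> c = 24; heap: [0-20 ALLOC][21-23 ALLOC][24-35 ALLOC][36-47 FREE]
Op 6: b = realloc(b, 11) -> b = 36; heap: [0-20 ALLOC][21-23 FREE][24-35 ALLOC][36-46 ALLOC][47-47 FREE]
free(b): b = 36 -> block [36-46 ALLOC]; mark free, coalesce with adjacent free neighbors -> [0-20 ALLOC][21-23 FREE][24-35 ALLOC][36-47 FREE]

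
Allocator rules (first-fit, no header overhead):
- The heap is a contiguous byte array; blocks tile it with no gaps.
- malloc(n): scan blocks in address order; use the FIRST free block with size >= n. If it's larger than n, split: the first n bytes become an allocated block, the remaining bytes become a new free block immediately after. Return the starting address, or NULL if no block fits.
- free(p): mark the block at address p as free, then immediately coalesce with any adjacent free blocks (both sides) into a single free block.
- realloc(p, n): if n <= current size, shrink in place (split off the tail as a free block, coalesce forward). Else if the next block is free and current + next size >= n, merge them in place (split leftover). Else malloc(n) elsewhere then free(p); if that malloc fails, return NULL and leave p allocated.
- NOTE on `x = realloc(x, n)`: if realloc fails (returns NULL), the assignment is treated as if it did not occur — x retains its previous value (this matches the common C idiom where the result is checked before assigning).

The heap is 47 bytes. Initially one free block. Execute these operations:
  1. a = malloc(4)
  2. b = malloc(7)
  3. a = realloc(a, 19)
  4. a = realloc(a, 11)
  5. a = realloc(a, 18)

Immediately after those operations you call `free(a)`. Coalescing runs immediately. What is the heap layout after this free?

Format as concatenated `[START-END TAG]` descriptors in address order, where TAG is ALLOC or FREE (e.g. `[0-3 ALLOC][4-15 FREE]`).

Op 1: a = malloc(4) -> a = 0; heap: [0-3 ALLOC][4-46 FREE]
Op 2: b = malloc(7) -> b = 4; heap: [0-3 ALLOC][4-10 ALLOC][11-46 FREE]
Op 3: a = realloc(a, 19) -> a = 11; heap: [0-3 FREE][4-10 ALLOC][11-29 ALLOC][30-46 FREE]
Op 4: a = realloc(a, 11) -> a = 11; heap: [0-3 FREE][4-10 ALLOC][11-21 ALLOC][22-46 FREE]
Op 5: a = realloc(a, 18) -> a = 11; heap: [0-3 FREE][4-10 ALLOC][11-28 ALLOC][29-46 FREE]
free(a): a = 11 -> block [11-28 ALLOC]; mark free, coalesce with adjacent free neighbors -> [0-3 FREE][4-10 ALLOC][11-46 FREE]

Answer: [0-3 FREE][4-10 ALLOC][11-46 FREE]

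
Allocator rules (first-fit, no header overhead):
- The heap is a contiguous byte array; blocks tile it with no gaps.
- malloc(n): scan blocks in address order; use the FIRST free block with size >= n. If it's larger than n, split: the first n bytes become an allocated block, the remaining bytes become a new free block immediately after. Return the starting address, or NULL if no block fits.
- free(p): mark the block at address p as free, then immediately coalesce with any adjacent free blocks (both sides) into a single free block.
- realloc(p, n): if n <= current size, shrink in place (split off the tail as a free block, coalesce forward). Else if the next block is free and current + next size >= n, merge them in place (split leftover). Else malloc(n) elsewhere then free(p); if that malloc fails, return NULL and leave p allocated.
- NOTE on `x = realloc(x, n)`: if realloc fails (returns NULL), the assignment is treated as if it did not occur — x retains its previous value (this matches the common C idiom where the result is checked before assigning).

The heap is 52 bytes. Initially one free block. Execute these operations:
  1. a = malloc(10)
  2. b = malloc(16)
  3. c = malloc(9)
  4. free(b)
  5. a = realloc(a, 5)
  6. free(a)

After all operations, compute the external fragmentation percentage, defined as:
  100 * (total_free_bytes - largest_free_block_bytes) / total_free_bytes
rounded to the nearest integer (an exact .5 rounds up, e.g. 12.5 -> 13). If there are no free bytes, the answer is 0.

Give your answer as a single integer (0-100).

Op 1: a = malloc(10) -> a = 0; heap: [0-9 ALLOC][10-51 FREE]
Op 2: b = malloc(16) -> b = 10; heap: [0-9 ALLOC][10-25 ALLOC][26-51 FREE]
Op 3: c = malloc(9) -> c = 26; heap: [0-9 ALLOC][10-25 ALLOC][26-34 ALLOC][35-51 FREE]
Op 4: free(b) -> (freed b); heap: [0-9 ALLOC][10-25 FREE][26-34 ALLOC][35-51 FREE]
Op 5: a = realloc(a, 5) -> a = 0; heap: [0-4 ALLOC][5-25 FREE][26-34 ALLOC][35-51 FREE]
Op 6: free(a) -> (freed a); heap: [0-25 FREE][26-34 ALLOC][35-51 FREE]
Free blocks: [26 17] total_free=43 largest=26 -> 100*(43-26)/43 = 1700/43 ≈ 39.535 -> rounds to 40

Answer: 40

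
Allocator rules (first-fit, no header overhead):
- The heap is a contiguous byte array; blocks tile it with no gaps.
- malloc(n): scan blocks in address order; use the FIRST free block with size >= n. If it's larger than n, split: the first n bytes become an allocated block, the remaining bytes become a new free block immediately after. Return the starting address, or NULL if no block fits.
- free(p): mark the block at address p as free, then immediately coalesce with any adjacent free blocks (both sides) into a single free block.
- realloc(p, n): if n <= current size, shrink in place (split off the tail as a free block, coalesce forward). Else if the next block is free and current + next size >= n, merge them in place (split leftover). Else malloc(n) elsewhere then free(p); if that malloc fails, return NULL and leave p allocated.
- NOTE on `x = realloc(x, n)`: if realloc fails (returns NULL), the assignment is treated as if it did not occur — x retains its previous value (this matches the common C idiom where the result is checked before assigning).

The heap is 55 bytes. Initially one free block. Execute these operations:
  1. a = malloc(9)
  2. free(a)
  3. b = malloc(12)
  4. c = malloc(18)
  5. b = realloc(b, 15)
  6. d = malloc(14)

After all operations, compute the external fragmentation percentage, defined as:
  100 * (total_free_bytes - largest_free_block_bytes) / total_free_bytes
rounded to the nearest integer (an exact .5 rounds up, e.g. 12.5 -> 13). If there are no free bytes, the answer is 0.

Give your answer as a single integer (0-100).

Op 1: a = malloc(9) -> a = 0; heap: [0-8 ALLOC][9-54 FREE]
Op 2: free(a) -> (freed a); heap: [0-54 FREE]
Op 3: b = malloc(12) -> b = 0; heap: [0-11 ALLOC][12-54 FREE]
Op 4: c = malloc(18) -> c = 12; heap: [0-11 ALLOC][12-29 ALLOC][30-54 FREE]
Op 5: b = realloc(b, 15) -> b = 30; heap: [0-11 FREE][12-29 ALLOC][30-44 ALLOC][45-54 FREE]
Op 6: d = malloc(14) -> d = NULL; heap: [0-11 FREE][12-29 ALLOC][30-44 ALLOC][45-54 FREE]
Free blocks: [12 10] total_free=22 largest=12 -> 100*(22-12)/22 = 1000/22 ≈ 45.455 -> rounds to 45

Answer: 45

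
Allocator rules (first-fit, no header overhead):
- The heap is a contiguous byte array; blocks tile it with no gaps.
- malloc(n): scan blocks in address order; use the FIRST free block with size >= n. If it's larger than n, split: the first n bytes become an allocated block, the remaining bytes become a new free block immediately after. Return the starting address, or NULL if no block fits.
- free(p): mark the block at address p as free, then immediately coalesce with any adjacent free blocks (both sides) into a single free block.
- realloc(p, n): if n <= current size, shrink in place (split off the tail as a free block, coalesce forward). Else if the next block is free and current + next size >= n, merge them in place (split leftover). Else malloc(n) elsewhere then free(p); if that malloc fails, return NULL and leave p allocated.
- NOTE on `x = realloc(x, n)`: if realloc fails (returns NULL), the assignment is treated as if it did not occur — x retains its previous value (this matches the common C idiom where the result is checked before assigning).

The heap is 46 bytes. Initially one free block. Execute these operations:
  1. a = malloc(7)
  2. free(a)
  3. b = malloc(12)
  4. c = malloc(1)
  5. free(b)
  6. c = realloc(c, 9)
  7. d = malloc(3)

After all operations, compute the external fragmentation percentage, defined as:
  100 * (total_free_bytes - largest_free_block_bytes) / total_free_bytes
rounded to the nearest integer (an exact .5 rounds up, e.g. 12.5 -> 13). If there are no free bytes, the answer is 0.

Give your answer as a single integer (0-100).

Answer: 26

Derivation:
Op 1: a = malloc(7) -> a = 0; heap: [0-6 ALLOC][7-45 FREE]
Op 2: free(a) -> (freed a); heap: [0-45 FREE]
Op 3: b = malloc(12) -> b = 0; heap: [0-11 ALLOC][12-45 FREE]
Op 4: c = malloc(1) -> c = 12; heap: [0-11 ALLOC][12-12 ALLOC][13-45 FREE]
Op 5: free(b) -> (freed b); heap: [0-11 FREE][12-12 ALLOC][13-45 FREE]
Op 6: c = realloc(c, 9) -> c = 12; heap: [0-11 FREE][12-20 ALLOC][21-45 FREE]
Op 7: d = malloc(3) -> d = 0; heap: [0-2 ALLOC][3-11 FREE][12-20 ALLOC][21-45 FREE]
Free blocks: [9 25] total_free=34 largest=25 -> 100*(34-25)/34 = 900/34 ≈ 26.471 -> rounds to 26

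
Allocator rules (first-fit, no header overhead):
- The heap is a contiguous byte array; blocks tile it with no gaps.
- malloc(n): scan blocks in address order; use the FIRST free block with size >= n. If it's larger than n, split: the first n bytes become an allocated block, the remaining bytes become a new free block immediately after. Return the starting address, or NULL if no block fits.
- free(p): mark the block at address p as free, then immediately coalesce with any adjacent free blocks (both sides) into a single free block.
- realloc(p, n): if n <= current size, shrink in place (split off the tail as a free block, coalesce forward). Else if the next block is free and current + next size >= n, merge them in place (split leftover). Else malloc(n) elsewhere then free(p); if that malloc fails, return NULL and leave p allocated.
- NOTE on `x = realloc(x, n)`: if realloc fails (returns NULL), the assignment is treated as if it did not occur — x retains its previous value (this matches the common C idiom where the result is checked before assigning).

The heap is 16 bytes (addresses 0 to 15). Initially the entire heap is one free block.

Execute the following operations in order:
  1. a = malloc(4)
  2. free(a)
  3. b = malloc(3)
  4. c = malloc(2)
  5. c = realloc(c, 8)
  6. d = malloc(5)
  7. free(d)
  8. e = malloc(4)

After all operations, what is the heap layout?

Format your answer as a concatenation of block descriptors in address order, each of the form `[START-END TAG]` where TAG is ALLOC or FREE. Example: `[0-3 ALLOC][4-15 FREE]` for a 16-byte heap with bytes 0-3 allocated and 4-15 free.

Op 1: a = malloc(4) -> a = 0; heap: [0-3 ALLOC][4-15 FREE]
Op 2: free(a) -> (freed a); heap: [0-15 FREE]
Op 3: b = malloc(3) -> b = 0; heap: [0-2 ALLOC][3-15 FREE]
Op 4: c = malloc(2) -> c = 3; heap: [0-2 ALLOC][3-4 ALLOC][5-15 FREE]
Op 5: c = realloc(c, 8) -> c = 3; heap: [0-2 ALLOC][3-10 ALLOC][11-15 FREE]
Op 6: d = malloc(5) -> d = 11; heap: [0-2 ALLOC][3-10 ALLOC][11-15 ALLOC]
Op 7: free(d) -> (freed d); heap: [0-2 ALLOC][3-10 ALLOC][11-15 FREE]
Op 8: e = malloc(4) -> e = 11; heap: [0-2 ALLOC][3-10 ALLOC][11-14 ALLOC][15-15 FREE]

Answer: [0-2 ALLOC][3-10 ALLOC][11-14 ALLOC][15-15 FREE]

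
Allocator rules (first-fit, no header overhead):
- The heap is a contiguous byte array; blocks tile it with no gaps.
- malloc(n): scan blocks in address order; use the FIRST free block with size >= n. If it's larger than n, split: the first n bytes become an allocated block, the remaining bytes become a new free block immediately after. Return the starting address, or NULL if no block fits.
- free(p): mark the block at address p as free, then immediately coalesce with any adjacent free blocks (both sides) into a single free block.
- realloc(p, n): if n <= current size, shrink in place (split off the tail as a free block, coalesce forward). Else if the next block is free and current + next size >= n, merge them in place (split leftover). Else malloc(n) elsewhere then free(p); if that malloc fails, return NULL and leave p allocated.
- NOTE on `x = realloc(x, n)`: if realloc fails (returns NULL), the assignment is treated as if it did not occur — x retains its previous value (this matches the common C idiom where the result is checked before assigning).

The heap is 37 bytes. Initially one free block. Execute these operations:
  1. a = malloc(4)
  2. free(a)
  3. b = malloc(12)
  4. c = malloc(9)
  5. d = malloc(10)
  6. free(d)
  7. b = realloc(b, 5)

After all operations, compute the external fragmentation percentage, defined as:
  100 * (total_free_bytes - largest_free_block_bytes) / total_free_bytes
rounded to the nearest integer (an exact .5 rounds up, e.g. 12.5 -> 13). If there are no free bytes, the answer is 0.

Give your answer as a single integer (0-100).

Answer: 30

Derivation:
Op 1: a = malloc(4) -> a = 0; heap: [0-3 ALLOC][4-36 FREE]
Op 2: free(a) -> (freed a); heap: [0-36 FREE]
Op 3: b = malloc(12) -> b = 0; heap: [0-11 ALLOC][12-36 FREE]
Op 4: c = malloc(9) -> c = 12; heap: [0-11 ALLOC][12-20 ALLOC][21-36 FREE]
Op 5: d = malloc(10) -> d = 21; heap: [0-11 ALLOC][12-20 ALLOC][21-30 ALLOC][31-36 FREE]
Op 6: free(d) -> (freed d); heap: [0-11 ALLOC][12-20 ALLOC][21-36 FREE]
Op 7: b = realloc(b, 5) -> b = 0; heap: [0-4 ALLOC][5-11 FREE][12-20 ALLOC][21-36 FREE]
Free blocks: [7 16] total_free=23 largest=16 -> 100*(23-16)/23 = 700/23 ≈ 30.435 -> rounds to 30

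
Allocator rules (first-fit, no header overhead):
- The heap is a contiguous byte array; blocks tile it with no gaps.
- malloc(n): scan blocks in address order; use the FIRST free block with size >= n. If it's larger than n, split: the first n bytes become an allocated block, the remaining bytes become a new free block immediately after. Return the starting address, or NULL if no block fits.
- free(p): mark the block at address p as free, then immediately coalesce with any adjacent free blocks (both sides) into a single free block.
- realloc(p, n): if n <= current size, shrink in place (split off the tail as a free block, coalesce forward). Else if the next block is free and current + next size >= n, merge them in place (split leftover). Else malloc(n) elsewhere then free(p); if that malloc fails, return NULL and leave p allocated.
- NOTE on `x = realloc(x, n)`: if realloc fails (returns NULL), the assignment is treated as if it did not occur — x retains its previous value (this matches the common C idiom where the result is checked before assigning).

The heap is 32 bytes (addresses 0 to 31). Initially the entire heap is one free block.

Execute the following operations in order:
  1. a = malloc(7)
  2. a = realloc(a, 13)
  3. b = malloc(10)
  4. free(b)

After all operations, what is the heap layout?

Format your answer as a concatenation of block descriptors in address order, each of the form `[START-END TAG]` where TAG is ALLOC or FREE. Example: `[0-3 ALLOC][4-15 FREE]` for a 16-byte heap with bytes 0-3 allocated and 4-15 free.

Op 1: a = malloc(7) -> a = 0; heap: [0-6 ALLOC][7-31 FREE]
Op 2: a = realloc(a, 13) -> a = 0; heap: [0-12 ALLOC][13-31 FREE]
Op 3: b = malloc(10) -> b = 13; heap: [0-12 ALLOC][13-22 ALLOC][23-31 FREE]
Op 4: free(b) -> (freed b); heap: [0-12 ALLOC][13-31 FREE]

Answer: [0-12 ALLOC][13-31 FREE]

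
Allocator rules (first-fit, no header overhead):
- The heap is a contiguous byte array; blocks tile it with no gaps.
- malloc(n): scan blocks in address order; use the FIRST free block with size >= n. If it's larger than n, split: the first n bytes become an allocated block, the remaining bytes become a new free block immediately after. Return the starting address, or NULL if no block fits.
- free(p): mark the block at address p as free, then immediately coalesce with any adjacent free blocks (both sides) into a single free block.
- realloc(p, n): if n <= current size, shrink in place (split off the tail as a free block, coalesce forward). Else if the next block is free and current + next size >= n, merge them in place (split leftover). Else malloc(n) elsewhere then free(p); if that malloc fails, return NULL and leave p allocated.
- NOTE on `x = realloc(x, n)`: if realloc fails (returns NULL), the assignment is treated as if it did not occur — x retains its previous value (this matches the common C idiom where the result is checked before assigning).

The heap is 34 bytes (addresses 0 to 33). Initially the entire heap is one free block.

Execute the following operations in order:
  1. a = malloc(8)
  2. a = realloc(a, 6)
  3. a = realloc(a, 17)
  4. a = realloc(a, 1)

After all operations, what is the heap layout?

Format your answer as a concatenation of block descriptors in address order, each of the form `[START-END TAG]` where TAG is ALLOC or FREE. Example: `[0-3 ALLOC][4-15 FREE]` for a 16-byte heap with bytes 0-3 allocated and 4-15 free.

Op 1: a = malloc(8) -> a = 0; heap: [0-7 ALLOC][8-33 FREE]
Op 2: a = realloc(a, 6) -> a = 0; heap: [0-5 ALLOC][6-33 FREE]
Op 3: a = realloc(a, 17) -> a = 0; heap: [0-16 ALLOC][17-33 FREE]
Op 4: a = realloc(a, 1) -> a = 0; heap: [0-0 ALLOC][1-33 FREE]

Answer: [0-0 ALLOC][1-33 FREE]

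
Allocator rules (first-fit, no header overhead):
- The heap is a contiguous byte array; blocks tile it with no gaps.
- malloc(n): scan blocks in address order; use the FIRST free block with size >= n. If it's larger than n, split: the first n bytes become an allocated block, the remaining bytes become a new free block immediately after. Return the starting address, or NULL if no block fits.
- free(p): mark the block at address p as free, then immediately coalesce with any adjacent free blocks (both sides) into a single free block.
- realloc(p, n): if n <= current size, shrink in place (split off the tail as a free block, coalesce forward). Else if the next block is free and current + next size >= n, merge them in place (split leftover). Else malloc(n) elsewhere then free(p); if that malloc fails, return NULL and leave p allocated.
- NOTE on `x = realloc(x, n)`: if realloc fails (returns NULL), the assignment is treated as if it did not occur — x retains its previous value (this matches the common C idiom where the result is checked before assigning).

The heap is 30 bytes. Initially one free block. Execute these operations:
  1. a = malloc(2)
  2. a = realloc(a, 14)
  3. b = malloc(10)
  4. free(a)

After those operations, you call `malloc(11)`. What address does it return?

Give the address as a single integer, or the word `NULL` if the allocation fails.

Answer: 0

Derivation:
Op 1: a = malloc(2) -> a = 0; heap: [0-1 ALLOC][2-29 FREE]
Op 2: a = realloc(a, 14) -> a = 0; heap: [0-13 ALLOC][14-29 FREE]
Op 3: b = malloc(10) -> b = 14; heap: [0-13 ALLOC][14-23 ALLOC][24-29 FREE]
Op 4: free(a) -> (freed a); heap: [0-13 FREE][14-23 ALLOC][24-29 FREE]
malloc(11): first-fit scan over [0-13 FREE][14-23 ALLOC][24-29 FREE] -> 0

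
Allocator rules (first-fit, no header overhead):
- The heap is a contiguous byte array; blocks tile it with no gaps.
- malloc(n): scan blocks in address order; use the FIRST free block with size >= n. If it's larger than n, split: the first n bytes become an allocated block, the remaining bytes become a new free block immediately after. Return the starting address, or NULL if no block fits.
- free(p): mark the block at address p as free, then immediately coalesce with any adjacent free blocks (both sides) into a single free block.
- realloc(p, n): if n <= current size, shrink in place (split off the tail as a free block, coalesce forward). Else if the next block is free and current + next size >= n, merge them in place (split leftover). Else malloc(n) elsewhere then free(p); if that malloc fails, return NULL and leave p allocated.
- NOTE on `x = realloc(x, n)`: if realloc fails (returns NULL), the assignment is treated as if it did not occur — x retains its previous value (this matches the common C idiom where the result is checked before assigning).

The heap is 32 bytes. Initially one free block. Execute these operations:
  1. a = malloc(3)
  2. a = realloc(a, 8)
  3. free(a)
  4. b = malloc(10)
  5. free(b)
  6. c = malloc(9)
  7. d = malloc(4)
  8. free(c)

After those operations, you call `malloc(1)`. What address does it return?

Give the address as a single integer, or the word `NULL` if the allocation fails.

Op 1: a = malloc(3) -> a = 0; heap: [0-2 ALLOC][3-31 FREE]
Op 2: a = realloc(a, 8) -> a = 0; heap: [0-7 ALLOC][8-31 FREE]
Op 3: free(a) -> (freed a); heap: [0-31 FREE]
Op 4: b = malloc(10) -> b = 0; heap: [0-9 ALLOC][10-31 FREE]
Op 5: free(b) -> (freed b); heap: [0-31 FREE]
Op 6: c = malloc(9) -> c = 0; heap: [0-8 ALLOC][9-31 FREE]
Op 7: d = malloc(4) -> d = 9; heap: [0-8 ALLOC][9-12 ALLOC][13-31 FREE]
Op 8: free(c) -> (freed c); heap: [0-8 FREE][9-12 ALLOC][13-31 FREE]
malloc(1): first-fit scan over [0-8 FREE][9-12 ALLOC][13-31 FREE] -> 0

Answer: 0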